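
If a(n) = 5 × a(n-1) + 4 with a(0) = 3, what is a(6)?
Computing step by step:
a(0) = 3
a(1) = 5 × 3 + 4 = 19
a(2) = 5 × 19 + 4 = 99
a(3) = 5 × 99 + 4 = 499
a(4) = 5 × 499 + 4 = 2499
a(5) = 5 × 2499 + 4 = 12499
a(6) = 5 × 12499 + 4 = 62499

62499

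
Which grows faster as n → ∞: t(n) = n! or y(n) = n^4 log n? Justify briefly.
Comparing growth rates:
Growth-rate hierarchy: log n ≺ any polynomial ≺ any exponential cⁿ (c>1) ≺ n! ≺ nⁿ.
factorial dominates polynomial degree 4 (with log factor) asymptotically.

t(n) grows faster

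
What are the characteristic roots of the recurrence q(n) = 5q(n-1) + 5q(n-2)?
Substitute q(n) = rⁿ and divide through by rⁿ⁻²: r² - 5r - 5 = 0
Discriminant: 5² + 4·5 = 45, not a perfect square, so by the quadratic formula r = (5 ± √45)/2.
General solution: q(n) = A·r₁ⁿ + B·r₂ⁿ where r₁,r₂ = (5 ± √45)/2

Characteristic: r² - 5r - 5 = 0, Roots: r = (5 ± √45)/2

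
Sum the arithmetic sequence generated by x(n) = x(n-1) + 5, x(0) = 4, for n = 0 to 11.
Computing the sequence terms: 4, 9, 14, 19, 24, 29, 34, 39, 44, 49, 54, 59
Adding these values together:

378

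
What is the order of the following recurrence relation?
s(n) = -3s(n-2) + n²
The order is the largest lag k for which s(n-k) appears. Here the deepest term is s(n-2) (the n² term is non-homogeneous and does not affect the order), so the order is 2.

Order 2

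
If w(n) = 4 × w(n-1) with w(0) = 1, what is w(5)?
Computing step by step:
w(0) = 1
w(1) = 4 × 1 = 4
w(2) = 4 × 4 = 16
w(3) = 4 × 16 = 64
w(4) = 4 × 64 = 256
w(5) = 4 × 256 = 1024

1024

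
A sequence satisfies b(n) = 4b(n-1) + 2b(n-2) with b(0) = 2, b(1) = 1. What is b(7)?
Computing the sequence terms:
2, 1, 8, 34, 152, 676, 3008, 13384

13384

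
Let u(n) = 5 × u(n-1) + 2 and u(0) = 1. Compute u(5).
Computing step by step:
u(0) = 1
u(1) = 5 × 1 + 2 = 7
u(2) = 5 × 7 + 2 = 37
u(3) = 5 × 37 + 2 = 187
u(4) = 5 × 187 + 2 = 937
u(5) = 5 × 937 + 2 = 4687

4687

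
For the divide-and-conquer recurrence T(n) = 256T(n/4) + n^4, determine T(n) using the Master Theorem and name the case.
Master Theorem template: T(n) = a·T(n/b) + f(n).
Here: a=256, b=4, f(n)=n^4
Compute log_b(a) = log_4(256) = 4.
f(n) = n^4 = Θ(n^4). Case 2: T(n) = Θ(n^4 log n).

Case 2: T(n) = Θ(n^4 log n)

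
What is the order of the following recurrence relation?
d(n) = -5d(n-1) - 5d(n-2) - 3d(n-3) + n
The order is the largest lag k for which d(n-k) appears. Here the deepest term is d(n-3) (the n term is non-homogeneous and does not affect the order), so the order is 3.

Order 3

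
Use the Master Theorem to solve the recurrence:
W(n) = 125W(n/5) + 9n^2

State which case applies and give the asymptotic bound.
Master Theorem template: W(n) = a·W(n/b) + f(n).
Here: a=125, b=5, f(n)=9n^2
Compute log_b(a) = log_5(125) = 3.
f(n) = 9n^2 = O(n^(3-ε)) with ε = 1. Case 1: W(n) = Θ(n^log_b(a)) = Θ(n^3).

Case 1: W(n) = Θ(n^3)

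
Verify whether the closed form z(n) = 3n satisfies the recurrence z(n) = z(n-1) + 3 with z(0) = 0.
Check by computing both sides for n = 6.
From the recurrence with z(0) = 0:
  z(0) = 0, z(1) = 3, z(2) = 6, z(3) = 9, z(4) = 12, z(5) = 15, z(6) = 18
  so the recurrence gives z(6) = 18.
From the proposed closed form z(n) = 3n:
  z(6) = 18.
Both sides give 18 at n = 6, and the initial condition(s) match, so the closed form is consistent.

Yes, the closed form is correct.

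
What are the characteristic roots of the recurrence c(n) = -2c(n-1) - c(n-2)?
Substitute c(n) = rⁿ and divide through by rⁿ⁻²: r² + 2r + 1 = 0
Factor: (r + 1)² = 0, so r = -1 (double root).
General solution: c(n) = (A + Bn)·(-1)ⁿ

Characteristic: r² + 2r + 1 = 0, Roots: r = -1 (double root)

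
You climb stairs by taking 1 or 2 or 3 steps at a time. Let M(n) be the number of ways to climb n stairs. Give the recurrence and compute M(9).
Condition on the size of the last step (1 to 3): before it there were n-1, …, n-3 stairs climbed, and these cases are disjoint, so M(n) = M(n-1) + M(n-2) + M(n-3) (order-3 linear recurrence).
Initial conditions by direct count (compositions of i into parts ≤ 3): M(1) = 1; M(2) = 2; M(3) = 4.
Iterating the recurrence: M(4) = 7, M(5) = 13, M(6) = 24, M(7) = 44, M(8) = 81, M(9) = 149.

M(n) = M(n-1) + M(n-2) + M(n-3), M(1) = 1, M(2) = 2, M(3) = 4; M(9) = 149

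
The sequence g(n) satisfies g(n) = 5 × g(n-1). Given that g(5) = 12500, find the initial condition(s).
In general g(n) = 5ⁿ · g(0). At n = 5: g(0) = g(5) / 5^5 = 12500 / 3125 = 4.

g(0) = 4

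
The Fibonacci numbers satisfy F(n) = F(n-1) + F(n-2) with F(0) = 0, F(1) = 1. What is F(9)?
Computing the sequence terms:
0, 1, 1, 2, 3, 5, 8, 13, 21, 34

34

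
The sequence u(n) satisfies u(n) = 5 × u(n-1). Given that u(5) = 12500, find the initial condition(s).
In general u(n) = 5ⁿ · u(0). At n = 5: u(0) = u(5) / 5^5 = 12500 / 3125 = 4.

u(0) = 4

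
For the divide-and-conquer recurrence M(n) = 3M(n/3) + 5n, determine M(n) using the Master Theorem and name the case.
Master Theorem template: M(n) = a·M(n/b) + f(n).
Here: a=3, b=3, f(n)=5n
Compute log_b(a) = log_3(3) = 1.
f(n) = 5n = Θ(n). Case 2: M(n) = Θ(n log n).

Case 2: M(n) = Θ(n log n)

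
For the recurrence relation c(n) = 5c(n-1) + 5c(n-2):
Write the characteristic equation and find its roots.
Substitute c(n) = rⁿ and divide through by rⁿ⁻²: r² - 5r - 5 = 0
Discriminant: 5² + 4·5 = 45, not a perfect square, so by the quadratic formula r = (5 ± √45)/2.
General solution: c(n) = A·r₁ⁿ + B·r₂ⁿ where r₁,r₂ = (5 ± √45)/2

Characteristic: r² - 5r - 5 = 0, Roots: r = (5 ± √45)/2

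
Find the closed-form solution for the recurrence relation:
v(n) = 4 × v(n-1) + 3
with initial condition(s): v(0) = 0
Recurrence: v(n) = 4 × v(n-1) + 3, initial: v(0) = 0.
Try v(n) = A·4ⁿ + C. Substituting: A·4ⁿ + C = 4(A·4ⁿ⁻¹ + C) + 3 = A·4ⁿ + 4C + 3, so C = 4C + 3, giving C = -1. Then v(0) = A - 1 = 0 gives A = 1.

v(n) = 4ⁿ - 1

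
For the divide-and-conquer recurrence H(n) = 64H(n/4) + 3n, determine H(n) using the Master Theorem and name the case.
Master Theorem template: H(n) = a·H(n/b) + f(n).
Here: a=64, b=4, f(n)=3n
Compute log_b(a) = log_4(64) = 3.
f(n) = 3n = O(n^(3-ε)) with ε = 2. Case 1: H(n) = Θ(n^log_b(a)) = Θ(n^3).

Case 1: H(n) = Θ(n^3)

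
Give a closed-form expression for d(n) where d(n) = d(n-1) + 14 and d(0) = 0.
Recurrence: d(n) = d(n-1) + 14, initial: d(0) = 0.
Each step adds 14, so d(n) = d(0) + 14n = 14n.

d(n) = 14n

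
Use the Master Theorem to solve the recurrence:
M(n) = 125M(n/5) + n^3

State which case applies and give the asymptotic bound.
Master Theorem template: M(n) = a·M(n/b) + f(n).
Here: a=125, b=5, f(n)=n^3
Compute log_b(a) = log_5(125) = 3.
f(n) = n^3 = Θ(n^3). Case 2: M(n) = Θ(n^3 log n).

Case 2: M(n) = Θ(n^3 log n)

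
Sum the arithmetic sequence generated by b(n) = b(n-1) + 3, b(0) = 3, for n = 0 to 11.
Computing the sequence terms: 3, 6, 9, 12, 15, 18, 21, 24, 27, 30, 33, 36
Adding these values together:

234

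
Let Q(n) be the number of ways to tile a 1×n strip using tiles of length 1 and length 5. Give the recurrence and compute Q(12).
Condition on the last tile: it has length 1 (leaving a 1×(n-1) strip) or length 5 (leaving a 1×(n-5) strip), so Q(n) = Q(n-1) + Q(n-5) (order-5 linear recurrence).
For 0 ≤ i < 5 only unit tiles fit, so Q(i) = 1.
Iterating the recurrence: Q(5) = 2, Q(6) = 3, Q(7) = 4, Q(8) = 5, Q(9) = 6, Q(10) = 8, Q(11) = 11, Q(12) = 15.

Q(n) = Q(n-1) + Q(n-5), with Q(i) = 1 for 0 ≤ i < 5; Q(12) = 15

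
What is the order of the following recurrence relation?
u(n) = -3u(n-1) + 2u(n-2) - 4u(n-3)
The order is the largest lag k for which u(n-k) appears. Here the deepest term is u(n-3), so the order is 3.

Order 3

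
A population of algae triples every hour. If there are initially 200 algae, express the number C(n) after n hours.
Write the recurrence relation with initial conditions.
Each hour multiplies the count by 3, so the count after n hours depends only on the count after n-1 hours: C(n) = 3 × C(n-1). The starting count gives C(0) = 200.
Unrolling n times gives the closed form C(n) = 200 × 3ⁿ.

C(n) = 3 × C(n-1), C(0) = 200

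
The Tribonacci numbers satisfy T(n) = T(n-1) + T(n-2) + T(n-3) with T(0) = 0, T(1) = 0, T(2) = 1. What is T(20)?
Computing the sequence terms:
0, 0, 1, 1, 2, 4, 7, 13, 24, 44, 81, 149, 274, 504, 927, 1705, 3136, 5768, 10609, 19513, 35890

35890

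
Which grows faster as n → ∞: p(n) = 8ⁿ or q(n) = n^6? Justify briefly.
Comparing growth rates:
Growth-rate hierarchy: log n ≺ any polynomial ≺ any exponential cⁿ (c>1) ≺ n! ≺ nⁿ.
exponential base 8 dominates polynomial degree 6 asymptotically.

p(n) grows faster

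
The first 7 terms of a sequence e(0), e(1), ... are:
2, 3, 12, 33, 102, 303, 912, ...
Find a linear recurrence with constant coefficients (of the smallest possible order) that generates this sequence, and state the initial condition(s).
Look for the lowest-order linear relation among consecutive terms.
Observation: e(n) - 2·e(n-1) - (3)·e(n-2) = 0 holds for the shown terms, and no order-1 relation e(n) = α·e(n-1) + β fits.
Check at n=3: 2·12 + (3)·3 = 33. ✓

e(n) = 2e(n-1) + 3e(n-2), e(0) = 2, e(1) = 3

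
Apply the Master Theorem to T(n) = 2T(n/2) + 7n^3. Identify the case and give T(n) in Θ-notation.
Master Theorem template: T(n) = a·T(n/b) + f(n).
Here: a=2, b=2, f(n)=7n^3
Compute log_b(a) = log_2(2) = 1.
f(n) = 7n^3 = Ω(n^(1+ε)) with ε = 2, and the regularity condition holds (a·f(n/b) = (a/b^3)·f(n) with a/b^3 = 2^-2 < 1). Case 3: T(n) = Θ(f(n)) = Θ(n^3).

Case 3: T(n) = Θ(n^3)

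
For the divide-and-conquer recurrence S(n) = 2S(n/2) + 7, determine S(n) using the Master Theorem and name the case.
Master Theorem template: S(n) = a·S(n/b) + f(n).
Here: a=2, b=2, f(n)=7
Compute log_b(a) = log_2(2) = 1.
f(n) = 7 = O(n^(1-ε)) with ε = 1. Case 1: S(n) = Θ(n^log_b(a)) = Θ(n).

Case 1: S(n) = Θ(n)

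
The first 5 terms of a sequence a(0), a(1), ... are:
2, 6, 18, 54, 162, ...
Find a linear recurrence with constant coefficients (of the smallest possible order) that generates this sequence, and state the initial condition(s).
Look for the lowest-order linear relation among consecutive terms.
Observation: each term is 3× the previous.
Check at n=2: 3·6 = 18. ✓

a(n) = 3 × a(n-1), a(0) = 2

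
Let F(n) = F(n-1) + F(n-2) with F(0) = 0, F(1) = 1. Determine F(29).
Computing the sequence terms:
0, 1, 1, 2, 3, 5, 8, 13, 21, 34, 55, 89, 144, 233, 377, 610, 987, 1597, 2584, 4181, 6765, 10946, 17711, 28657, 46368, 75025, 121393, 196418, 317811, 514229

514229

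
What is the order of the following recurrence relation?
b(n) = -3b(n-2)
The order is the largest lag k for which b(n-k) appears. Here the deepest term is b(n-2), so the order is 2.

Order 2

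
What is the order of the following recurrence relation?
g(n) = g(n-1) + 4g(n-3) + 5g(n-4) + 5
The order is the largest lag k for which g(n-k) appears. Here the deepest term is g(n-4) (the 5 term is non-homogeneous and does not affect the order), so the order is 4.

Order 4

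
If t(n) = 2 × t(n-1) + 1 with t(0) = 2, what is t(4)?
Computing step by step:
t(0) = 2
t(1) = 2 × 2 + 1 = 5
t(2) = 2 × 5 + 1 = 11
t(3) = 2 × 11 + 1 = 23
t(4) = 2 × 23 + 1 = 47

47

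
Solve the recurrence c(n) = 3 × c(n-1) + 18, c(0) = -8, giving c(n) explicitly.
Recurrence: c(n) = 3 × c(n-1) + 18, initial: c(0) = -8.
Try c(n) = A·3ⁿ + C. Substituting: A·3ⁿ + C = 3(A·3ⁿ⁻¹ + C) + 18 = A·3ⁿ + 3C + 18, so C = 3C + 18, giving C = -9. Then c(0) = A - 9 = -8 gives A = 1.

c(n) = 3ⁿ - 9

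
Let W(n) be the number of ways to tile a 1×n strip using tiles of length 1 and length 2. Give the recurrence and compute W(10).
Condition on the last tile: it has length 1 (leaving a 1×(n-1) strip) or length 2 (leaving a 1×(n-2) strip), so W(n) = W(n-1) + W(n-2) (order-2 linear recurrence).
For 0 ≤ i < 2 only unit tiles fit, so W(i) = 1.
Iterating the recurrence: W(2) = 2, W(3) = 3, W(4) = 5, W(5) = 8, W(6) = 13, W(7) = 21, W(8) = 34, W(9) = 55, W(10) = 89.

W(n) = W(n-1) + W(n-2), with W(i) = 1 for 0 ≤ i < 2; W(10) = 89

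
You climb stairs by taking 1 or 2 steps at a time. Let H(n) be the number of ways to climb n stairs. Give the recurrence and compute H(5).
Condition on the size of the last step (1 to 2): before it there were n-1, …, n-2 stairs climbed, and these cases are disjoint, so H(n) = H(n-1) + H(n-2) (Fibonacci-type sequence).
Initial conditions by direct count (compositions of i into parts ≤ 2): H(1) = 1; H(2) = 2.
Iterating the recurrence: H(3) = 3, H(4) = 5, H(5) = 8.

H(n) = H(n-1) + H(n-2), H(1) = 1, H(2) = 2; H(5) = 8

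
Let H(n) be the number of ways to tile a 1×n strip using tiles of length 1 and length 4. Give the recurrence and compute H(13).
Condition on the last tile: it has length 1 (leaving a 1×(n-1) strip) or length 4 (leaving a 1×(n-4) strip), so H(n) = H(n-1) + H(n-4) (order-4 linear recurrence).
For 0 ≤ i < 4 only unit tiles fit, so H(i) = 1.
Iterating the recurrence: H(4) = 2, H(5) = 3, H(6) = 4, H(7) = 5, H(8) = 7, H(9) = 10, H(10) = 14, H(11) = 19, H(12) = 26, H(13) = 36.

H(n) = H(n-1) + H(n-4), with H(i) = 1 for 0 ≤ i < 4; H(13) = 36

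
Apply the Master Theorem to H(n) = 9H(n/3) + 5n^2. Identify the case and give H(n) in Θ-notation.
Master Theorem template: H(n) = a·H(n/b) + f(n).
Here: a=9, b=3, f(n)=5n^2
Compute log_b(a) = log_3(9) = 2.
f(n) = 5n^2 = Θ(n^2). Case 2: H(n) = Θ(n^2 log n).

Case 2: H(n) = Θ(n^2 log n)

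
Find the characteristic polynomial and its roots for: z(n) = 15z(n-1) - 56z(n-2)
Substitute z(n) = rⁿ and divide through by rⁿ⁻²: r² - 15r + 56 = 0
Factor: (r - 7)(r - 8) = 0, so r = 7, 8.
General solution: z(n) = A·7ⁿ + B·8ⁿ

Characteristic: r² - 15r + 56 = 0, Roots: r = 7, 8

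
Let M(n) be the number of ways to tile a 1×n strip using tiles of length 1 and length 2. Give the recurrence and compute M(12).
Condition on the last tile: it has length 1 (leaving a 1×(n-1) strip) or length 2 (leaving a 1×(n-2) strip), so M(n) = M(n-1) + M(n-2) (order-2 linear recurrence).
For 0 ≤ i < 2 only unit tiles fit, so M(i) = 1.
Iterating the recurrence: M(2) = 2, M(3) = 3, M(4) = 5, M(5) = 8, M(6) = 13, M(7) = 21, M(8) = 34, M(9) = 55, M(10) = 89, M(11) = 144, M(12) = 233.

M(n) = M(n-1) + M(n-2), with M(i) = 1 for 0 ≤ i < 2; M(12) = 233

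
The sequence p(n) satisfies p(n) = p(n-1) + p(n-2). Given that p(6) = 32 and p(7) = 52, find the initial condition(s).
Work backwards using p(k) = p(k+2) - p(k+1):
p(5) = p(7) - p(6) = 52 - 32 = 20
p(4) = p(6) - p(5) = 32 - 20 = 12
p(3) = p(5) - p(4) = 20 - 12 = 8
p(2) = p(4) - p(3) = 12 - 8 = 4
p(1) = p(3) - p(2) = 8 - 4 = 4
p(0) = p(2) - p(1) = 4 - 4 = 0

p(0) = 0, p(1) = 4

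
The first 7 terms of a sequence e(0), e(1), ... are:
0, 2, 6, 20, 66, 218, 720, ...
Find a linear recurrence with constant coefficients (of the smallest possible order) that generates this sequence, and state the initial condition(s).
Look for the lowest-order linear relation among consecutive terms.
Observation: e(n) - 3·e(n-1) - (1)·e(n-2) = 0 holds for the shown terms, and no order-1 relation e(n) = α·e(n-1) + β fits.
Check at n=3: 3·6 + (1)·2 = 20. ✓

e(n) = 3e(n-1) + e(n-2), e(0) = 0, e(1) = 2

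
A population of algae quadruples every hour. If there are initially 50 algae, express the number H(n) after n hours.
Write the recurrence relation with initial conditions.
Each hour multiplies the count by 4, so the count after n hours depends only on the count after n-1 hours: H(n) = 4 × H(n-1). The starting count gives H(0) = 50.
Unrolling n times gives the closed form H(n) = 50 × 4ⁿ.

H(n) = 4 × H(n-1), H(0) = 50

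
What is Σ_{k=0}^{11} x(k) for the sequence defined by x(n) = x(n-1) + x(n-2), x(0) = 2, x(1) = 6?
Computing the sequence terms: 2, 6, 8, 14, 22, 36, 58, 94, 152, 246, 398, 644
Adding these values together:

1680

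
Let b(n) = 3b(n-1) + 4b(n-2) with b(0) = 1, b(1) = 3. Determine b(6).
Computing the sequence terms:
1, 3, 13, 51, 205, 819, 3277

3277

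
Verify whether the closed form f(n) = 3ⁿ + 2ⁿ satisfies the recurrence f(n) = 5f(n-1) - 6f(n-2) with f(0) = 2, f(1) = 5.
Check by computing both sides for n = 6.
From the recurrence with f(0) = 2, f(1) = 5:
  f(0) = 2, f(1) = 5, f(2) = 13, f(3) = 35, f(4) = 97, f(5) = 275, f(6) = 793
  so the recurrence gives f(6) = 793.
From the proposed closed form f(n) = 3ⁿ + 2ⁿ:
  f(6) = 793.
Both sides give 793 at n = 6, and the initial condition(s) match, so the closed form is consistent.

Yes, the closed form is correct.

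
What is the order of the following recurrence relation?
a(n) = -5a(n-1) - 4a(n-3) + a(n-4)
The order is the largest lag k for which a(n-k) appears. Here the deepest term is a(n-4), so the order is 4.

Order 4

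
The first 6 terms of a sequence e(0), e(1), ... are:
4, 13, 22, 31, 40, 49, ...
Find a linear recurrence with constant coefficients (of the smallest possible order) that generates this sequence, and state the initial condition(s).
Look for the lowest-order linear relation among consecutive terms.
Observation: consecutive differences are constant (= 9).
Check at n=2: 1·13 + 9 = 22. ✓

e(n) = e(n-1) + 9, e(0) = 4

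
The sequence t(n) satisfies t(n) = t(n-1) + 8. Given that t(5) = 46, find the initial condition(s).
t(5) = t(0) + 5·8, so t(0) = 46 - 40 = 6.

t(0) = 6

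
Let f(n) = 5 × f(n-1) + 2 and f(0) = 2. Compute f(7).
Computing step by step:
f(0) = 2
f(1) = 5 × 2 + 2 = 12
f(2) = 5 × 12 + 2 = 62
f(3) = 5 × 62 + 2 = 312
f(4) = 5 × 312 + 2 = 1562
f(5) = 5 × 1562 + 2 = 7812
f(6) = 5 × 7812 + 2 = 39062
f(7) = 5 × 39062 + 2 = 195312

195312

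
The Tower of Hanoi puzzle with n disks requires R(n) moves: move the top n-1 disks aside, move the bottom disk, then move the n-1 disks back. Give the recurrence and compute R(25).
Moving n disks = move the top n-1 disks aside (R(n-1) moves) + move the largest disk (1 move) + move the n-1 disks back on top (R(n-1) moves), so R(n) = 2R(n-1) + 1, with R(1) = 1 (a single disk takes one move).
First terms: 1, 3, 7, 15, 31, 63, … — each is one less than a power of 2. Indeed R(n) + 1 = 2(R(n-1) + 1) with R(1) + 1 = 2, so R(n) + 1 = 2ⁿ and R(n) = 2ⁿ - 1.
Hence R(25) = 2^25 - 1 = 33554432 - 1 = 33554431.

R(n) = 2R(n-1) + 1, R(1) = 1; R(25) = 33554431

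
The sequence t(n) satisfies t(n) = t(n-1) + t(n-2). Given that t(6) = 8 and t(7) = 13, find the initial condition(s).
Work backwards using t(k) = t(k+2) - t(k+1):
t(5) = t(7) - t(6) = 13 - 8 = 5
t(4) = t(6) - t(5) = 8 - 5 = 3
t(3) = t(5) - t(4) = 5 - 3 = 2
t(2) = t(4) - t(3) = 3 - 2 = 1
t(1) = t(3) - t(2) = 2 - 1 = 1
t(0) = t(2) - t(1) = 1 - 1 = 0

t(0) = 0, t(1) = 1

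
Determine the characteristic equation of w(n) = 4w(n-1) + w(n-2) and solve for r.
Substitute w(n) = rⁿ and divide through by rⁿ⁻²: r² - 4r - 1 = 0
Discriminant: 4² + 4·1 = 20, not a perfect square, so by the quadratic formula r = (4 ± √20)/2.
General solution: w(n) = A·r₁ⁿ + B·r₂ⁿ where r₁,r₂ = (4 ± √20)/2

Characteristic: r² - 4r - 1 = 0, Roots: r = (4 ± √20)/2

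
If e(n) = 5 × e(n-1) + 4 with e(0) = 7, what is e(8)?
Computing step by step:
e(0) = 7
e(1) = 5 × 7 + 4 = 39
e(2) = 5 × 39 + 4 = 199
e(3) = 5 × 199 + 4 = 999
e(4) = 5 × 999 + 4 = 4999
e(5) = 5 × 4999 + 4 = 24999
e(6) = 5 × 24999 + 4 = 124999
e(7) = 5 × 124999 + 4 = 624999
e(8) = 5 × 624999 + 4 = 3124999

3124999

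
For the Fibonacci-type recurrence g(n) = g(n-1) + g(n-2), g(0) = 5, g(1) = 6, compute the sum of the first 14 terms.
Computing the sequence terms: 5, 6, 11, 17, 28, 45, 73, 118, 191, 309, 500, 809, 1309, 2118
Adding these values together:

5539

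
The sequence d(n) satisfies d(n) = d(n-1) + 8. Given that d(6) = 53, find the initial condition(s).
d(6) = d(0) + 6·8, so d(0) = 53 - 48 = 5.

d(0) = 5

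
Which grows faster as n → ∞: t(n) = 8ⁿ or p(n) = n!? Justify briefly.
Comparing growth rates:
Growth-rate hierarchy: log n ≺ any polynomial ≺ any exponential cⁿ (c>1) ≺ n! ≺ nⁿ.
factorial dominates exponential base 8 asymptotically.

p(n) grows faster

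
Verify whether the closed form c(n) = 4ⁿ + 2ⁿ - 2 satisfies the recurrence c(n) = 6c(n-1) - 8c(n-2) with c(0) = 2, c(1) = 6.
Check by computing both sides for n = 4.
From the recurrence with c(0) = 2, c(1) = 6:
  c(0) = 2, c(1) = 6, c(2) = 20, c(3) = 72, c(4) = 272
  so the recurrence gives c(4) = 272.
From the proposed closed form c(n) = 4ⁿ + 2ⁿ - 2:
  c(4) = 270.
The recurrence gives 272 but the closed form gives 270, so the closed form does not satisfy the recurrence.

No, the closed form is incorrect.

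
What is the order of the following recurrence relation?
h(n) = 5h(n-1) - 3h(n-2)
The order is the largest lag k for which h(n-k) appears. Here the deepest term is h(n-2), so the order is 2.

Order 2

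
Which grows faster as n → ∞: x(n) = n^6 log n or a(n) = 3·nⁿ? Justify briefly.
Comparing growth rates:
Growth-rate hierarchy: log n ≺ any polynomial ≺ any exponential cⁿ (c>1) ≺ n! ≺ nⁿ.
super-exponential nⁿ dominates polynomial degree 6 (with log factor) asymptotically.

a(n) grows faster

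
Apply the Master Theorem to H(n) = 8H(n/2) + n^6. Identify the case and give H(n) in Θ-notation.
Master Theorem template: H(n) = a·H(n/b) + f(n).
Here: a=8, b=2, f(n)=n^6
Compute log_b(a) = log_2(8) = 3.
f(n) = n^6 = Ω(n^(3+ε)) with ε = 3, and the regularity condition holds (a·f(n/b) = (a/b^6)·f(n) with a/b^6 = 2^-3 < 1). Case 3: H(n) = Θ(f(n)) = Θ(n^6).

Case 3: H(n) = Θ(n^6)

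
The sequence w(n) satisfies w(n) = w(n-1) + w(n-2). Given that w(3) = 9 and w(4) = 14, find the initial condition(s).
Work backwards using w(k) = w(k+2) - w(k+1):
w(2) = w(4) - w(3) = 14 - 9 = 5
w(1) = w(3) - w(2) = 9 - 5 = 4
w(0) = w(2) - w(1) = 5 - 4 = 1

w(0) = 1, w(1) = 4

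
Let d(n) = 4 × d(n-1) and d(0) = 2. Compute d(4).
Computing step by step:
d(0) = 2
d(1) = 4 × 2 = 8
d(2) = 4 × 8 = 32
d(3) = 4 × 32 = 128
d(4) = 4 × 128 = 512

512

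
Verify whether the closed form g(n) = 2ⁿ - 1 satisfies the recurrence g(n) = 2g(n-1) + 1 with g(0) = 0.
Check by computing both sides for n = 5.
From the recurrence with g(0) = 0:
  g(0) = 0, g(1) = 1, g(2) = 3, g(3) = 7, g(4) = 15, g(5) = 31
  so the recurrence gives g(5) = 31.
From the proposed closed form g(n) = 2ⁿ - 1:
  g(5) = 31.
Both sides give 31 at n = 5, and the initial condition(s) match, so the closed form is consistent.

Yes, the closed form is correct.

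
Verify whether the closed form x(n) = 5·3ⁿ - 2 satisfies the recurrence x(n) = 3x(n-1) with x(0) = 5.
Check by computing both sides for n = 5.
From the recurrence with x(0) = 5:
  x(0) = 5, x(1) = 15, x(2) = 45, x(3) = 135, x(4) = 405, x(5) = 1215
  so the recurrence gives x(5) = 1215.
From the proposed closed form x(n) = 5·3ⁿ - 2:
  x(5) = 1213.
The recurrence gives 1215 but the closed form gives 1213, so the closed form does not satisfy the recurrence.

No, the closed form is incorrect.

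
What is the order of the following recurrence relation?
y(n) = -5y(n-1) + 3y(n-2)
The order is the largest lag k for which y(n-k) appears. Here the deepest term is y(n-2), so the order is 2.

Order 2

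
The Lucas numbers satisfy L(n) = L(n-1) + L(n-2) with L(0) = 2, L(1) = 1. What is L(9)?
Computing the sequence terms:
2, 1, 3, 4, 7, 11, 18, 29, 47, 76

76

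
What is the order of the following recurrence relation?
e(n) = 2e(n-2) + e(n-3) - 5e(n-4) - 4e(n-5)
The order is the largest lag k for which e(n-k) appears. Here the deepest term is e(n-5), so the order is 5.

Order 5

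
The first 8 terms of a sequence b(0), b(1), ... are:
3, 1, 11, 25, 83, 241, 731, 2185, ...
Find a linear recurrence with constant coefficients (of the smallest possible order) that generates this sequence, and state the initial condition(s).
Look for the lowest-order linear relation among consecutive terms.
Observation: b(n) - 2·b(n-1) - (3)·b(n-2) = 0 holds for the shown terms, and no order-1 relation b(n) = α·b(n-1) + β fits.
Check at n=3: 2·11 + (3)·1 = 25. ✓

b(n) = 2b(n-1) + 3b(n-2), b(0) = 3, b(1) = 1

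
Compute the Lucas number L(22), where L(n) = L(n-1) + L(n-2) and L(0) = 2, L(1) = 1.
Computing the sequence terms:
2, 1, 3, 4, 7, 11, 18, 29, 47, 76, 123, 199, 322, 521, 843, 1364, 2207, 3571, 5778, 9349, 15127, 24476, 39603

39603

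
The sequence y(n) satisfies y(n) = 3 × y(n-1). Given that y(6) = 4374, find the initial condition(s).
In general y(n) = 3ⁿ · y(0). At n = 6: y(0) = y(6) / 3^6 = 4374 / 729 = 6.

y(0) = 6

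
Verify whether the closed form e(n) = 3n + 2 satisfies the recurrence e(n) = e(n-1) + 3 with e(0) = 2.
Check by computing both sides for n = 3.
From the recurrence with e(0) = 2:
  e(0) = 2, e(1) = 5, e(2) = 8, e(3) = 11
  so the recurrence gives e(3) = 11.
From the proposed closed form e(n) = 3n + 2:
  e(3) = 11.
Both sides give 11 at n = 3, and the initial condition(s) match, so the closed form is consistent.

Yes, the closed form is correct.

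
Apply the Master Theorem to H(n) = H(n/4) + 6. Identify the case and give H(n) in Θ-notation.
Master Theorem template: H(n) = a·H(n/b) + f(n).
Here: a=1, b=4, f(n)=6
Compute log_b(a) = log_4(1) = 0.
f(n) = 6 = Θ(1). Case 2: H(n) = Θ(log n).

Case 2: H(n) = Θ(log n)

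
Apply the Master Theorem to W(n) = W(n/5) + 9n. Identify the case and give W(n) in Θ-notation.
Master Theorem template: W(n) = a·W(n/b) + f(n).
Here: a=1, b=5, f(n)=9n
Compute log_b(a) = log_5(1) = 0.
f(n) = 9n = Ω(n^(0+ε)) with ε = 1, and the regularity condition holds (a·f(n/b) = (a/b^1)·f(n) with a/b^1 = 5^-1 < 1). Case 3: W(n) = Θ(f(n)) = Θ(n).

Case 3: W(n) = Θ(n)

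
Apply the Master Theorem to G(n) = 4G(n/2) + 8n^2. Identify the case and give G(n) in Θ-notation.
Master Theorem template: G(n) = a·G(n/b) + f(n).
Here: a=4, b=2, f(n)=8n^2
Compute log_b(a) = log_2(4) = 2.
f(n) = 8n^2 = Θ(n^2). Case 2: G(n) = Θ(n^2 log n).

Case 2: G(n) = Θ(n^2 log n)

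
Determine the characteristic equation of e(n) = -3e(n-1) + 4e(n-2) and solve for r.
Substitute e(n) = rⁿ and divide through by rⁿ⁻²: r² + 3r - 4 = 0
Factor: (r + 4)(r - 1) = 0, so r = -4, 1.
General solution: e(n) = A·(-4)ⁿ + B·1ⁿ

Characteristic: r² + 3r - 4 = 0, Roots: r = -4, 1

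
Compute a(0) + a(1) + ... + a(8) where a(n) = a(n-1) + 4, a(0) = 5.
Computing the sequence terms: 5, 9, 13, 17, 21, 25, 29, 33, 37
Adding these values together:

189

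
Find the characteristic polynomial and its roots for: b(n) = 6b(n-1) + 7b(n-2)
Substitute b(n) = rⁿ and divide through by rⁿ⁻²: r² - 6r - 7 = 0
Factor: (r + 1)(r - 7) = 0, so r = -1, 7.
General solution: b(n) = A·(-1)ⁿ + B·7ⁿ

Characteristic: r² - 6r - 7 = 0, Roots: r = -1, 7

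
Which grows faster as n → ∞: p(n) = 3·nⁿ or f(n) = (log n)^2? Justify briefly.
Comparing growth rates:
Growth-rate hierarchy: log n ≺ any polynomial ≺ any exponential cⁿ (c>1) ≺ n! ≺ nⁿ.
super-exponential nⁿ dominates polylogarithmic (log n)^2 asymptotically.

p(n) grows faster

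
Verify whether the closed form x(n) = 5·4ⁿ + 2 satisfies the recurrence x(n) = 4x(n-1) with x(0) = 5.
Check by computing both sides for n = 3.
From the recurrence with x(0) = 5:
  x(0) = 5, x(1) = 20, x(2) = 80, x(3) = 320
  so the recurrence gives x(3) = 320.
From the proposed closed form x(n) = 5·4ⁿ + 2:
  x(3) = 322.
The recurrence gives 320 but the closed form gives 322, so the closed form does not satisfy the recurrence.

No, the closed form is incorrect.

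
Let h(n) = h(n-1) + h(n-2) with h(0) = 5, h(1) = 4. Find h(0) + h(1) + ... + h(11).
Computing the sequence terms: 5, 4, 9, 13, 22, 35, 57, 92, 149, 241, 390, 631
Adding these values together:

1648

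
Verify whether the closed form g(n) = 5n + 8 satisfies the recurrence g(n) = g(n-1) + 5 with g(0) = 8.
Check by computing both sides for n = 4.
From the recurrence with g(0) = 8:
  g(0) = 8, g(1) = 13, g(2) = 18, g(3) = 23, g(4) = 28
  so the recurrence gives g(4) = 28.
From the proposed closed form g(n) = 5n + 8:
  g(4) = 28.
Both sides give 28 at n = 4, and the initial condition(s) match, so the closed form is consistent.

Yes, the closed form is correct.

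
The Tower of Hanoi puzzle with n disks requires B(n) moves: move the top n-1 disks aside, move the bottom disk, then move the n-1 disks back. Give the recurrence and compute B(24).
Moving n disks = move the top n-1 disks aside (B(n-1) moves) + move the largest disk (1 move) + move the n-1 disks back on top (B(n-1) moves), so B(n) = 2B(n-1) + 1, with B(1) = 1 (a single disk takes one move).
First terms: 1, 3, 7, 15, 31, 63, … — each is one less than a power of 2. Indeed B(n) + 1 = 2(B(n-1) + 1) with B(1) + 1 = 2, so B(n) + 1 = 2ⁿ and B(n) = 2ⁿ - 1.
Hence B(24) = 2^24 - 1 = 16777216 - 1 = 16777215.

B(n) = 2B(n-1) + 1, B(1) = 1; B(24) = 16777215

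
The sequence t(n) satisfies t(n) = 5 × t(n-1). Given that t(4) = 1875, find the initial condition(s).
In general t(n) = 5ⁿ · t(0). At n = 4: t(0) = t(4) / 5^4 = 1875 / 625 = 3.

t(0) = 3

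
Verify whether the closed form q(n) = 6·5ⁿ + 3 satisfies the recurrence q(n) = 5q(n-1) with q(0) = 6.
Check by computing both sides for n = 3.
From the recurrence with q(0) = 6:
  q(0) = 6, q(1) = 30, q(2) = 150, q(3) = 750
  so the recurrence gives q(3) = 750.
From the proposed closed form q(n) = 6·5ⁿ + 3:
  q(3) = 753.
The recurrence gives 750 but the closed form gives 753, so the closed form does not satisfy the recurrence.

No, the closed form is incorrect.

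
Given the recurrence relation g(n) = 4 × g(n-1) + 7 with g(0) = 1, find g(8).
Computing step by step:
g(0) = 1
g(1) = 4 × 1 + 7 = 11
g(2) = 4 × 11 + 7 = 51
g(3) = 4 × 51 + 7 = 211
g(4) = 4 × 211 + 7 = 851
g(5) = 4 × 851 + 7 = 3411
g(6) = 4 × 3411 + 7 = 13651
g(7) = 4 × 13651 + 7 = 54611
g(8) = 4 × 54611 + 7 = 218451

218451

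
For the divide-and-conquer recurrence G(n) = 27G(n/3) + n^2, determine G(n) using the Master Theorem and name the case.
Master Theorem template: G(n) = a·G(n/b) + f(n).
Here: a=27, b=3, f(n)=n^2
Compute log_b(a) = log_3(27) = 3.
f(n) = n^2 = O(n^(3-ε)) with ε = 1. Case 1: G(n) = Θ(n^log_b(a)) = Θ(n^3).

Case 1: G(n) = Θ(n^3)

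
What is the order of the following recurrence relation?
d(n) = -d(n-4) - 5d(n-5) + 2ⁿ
The order is the largest lag k for which d(n-k) appears. Here the deepest term is d(n-5) (the 2ⁿ term is non-homogeneous and does not affect the order), so the order is 5.

Order 5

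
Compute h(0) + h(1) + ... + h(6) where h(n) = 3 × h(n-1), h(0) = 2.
Computing the sequence terms: 2, 6, 18, 54, 162, 486, 1458
Adding these values together:

2186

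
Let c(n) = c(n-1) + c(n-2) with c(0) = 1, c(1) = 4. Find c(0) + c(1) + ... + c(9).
Computing the sequence terms: 1, 4, 5, 9, 14, 23, 37, 60, 97, 157
Adding these values together:

407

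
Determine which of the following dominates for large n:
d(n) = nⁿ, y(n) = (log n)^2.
Comparing growth rates:
Growth-rate hierarchy: log n ≺ any polynomial ≺ any exponential cⁿ (c>1) ≺ n! ≺ nⁿ.
super-exponential nⁿ dominates polylogarithmic (log n)^2 asymptotically.

d(n) grows faster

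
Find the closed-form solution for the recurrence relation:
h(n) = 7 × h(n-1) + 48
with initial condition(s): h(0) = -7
Recurrence: h(n) = 7 × h(n-1) + 48, initial: h(0) = -7.
Try h(n) = A·7ⁿ + C. Substituting: A·7ⁿ + C = 7(A·7ⁿ⁻¹ + C) + 48 = A·7ⁿ + 7C + 48, so C = 7C + 48, giving C = -8. Then h(0) = A - 8 = -7 gives A = 1.

h(n) = 7ⁿ - 8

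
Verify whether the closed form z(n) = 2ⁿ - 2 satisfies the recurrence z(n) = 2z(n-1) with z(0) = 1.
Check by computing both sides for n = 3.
From the recurrence with z(0) = 1:
  z(0) = 1, z(1) = 2, z(2) = 4, z(3) = 8
  so the recurrence gives z(3) = 8.
From the proposed closed form z(n) = 2ⁿ - 2:
  z(3) = 6.
The recurrence gives 8 but the closed form gives 6, so the closed form does not satisfy the recurrence.

No, the closed form is incorrect.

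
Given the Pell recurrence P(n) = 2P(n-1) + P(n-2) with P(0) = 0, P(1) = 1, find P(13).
Computing the sequence terms:
0, 1, 2, 5, 12, 29, 70, 169, 408, 985, 2378, 5741, 13860, 33461

33461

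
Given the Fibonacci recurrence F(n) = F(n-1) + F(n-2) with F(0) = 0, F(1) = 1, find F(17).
Computing the sequence terms:
0, 1, 1, 2, 3, 5, 8, 13, 21, 34, 55, 89, 144, 233, 377, 610, 987, 1597

1597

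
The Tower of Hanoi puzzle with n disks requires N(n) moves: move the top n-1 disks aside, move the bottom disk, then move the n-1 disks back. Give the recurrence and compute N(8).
Moving n disks = move the top n-1 disks aside (N(n-1) moves) + move the largest disk (1 move) + move the n-1 disks back on top (N(n-1) moves), so N(n) = 2N(n-1) + 1, with N(1) = 1 (a single disk takes one move).
First terms: 1, 3, 7, 15, 31, 63, … — each is one less than a power of 2. Indeed N(n) + 1 = 2(N(n-1) + 1) with N(1) + 1 = 2, so N(n) + 1 = 2ⁿ and N(n) = 2ⁿ - 1.
Hence N(8) = 2^8 - 1 = 256 - 1 = 255.

N(n) = 2N(n-1) + 1, N(1) = 1; N(8) = 255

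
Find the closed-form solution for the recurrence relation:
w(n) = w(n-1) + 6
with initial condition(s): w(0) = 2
Recurrence: w(n) = w(n-1) + 6, initial: w(0) = 2.
Each step adds 6, so w(n) = w(0) + 6n = 6n + 2.

w(n) = 6n + 2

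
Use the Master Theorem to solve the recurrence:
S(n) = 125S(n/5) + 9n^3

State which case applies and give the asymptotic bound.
Master Theorem template: S(n) = a·S(n/b) + f(n).
Here: a=125, b=5, f(n)=9n^3
Compute log_b(a) = log_5(125) = 3.
f(n) = 9n^3 = Θ(n^3). Case 2: S(n) = Θ(n^3 log n).

Case 2: S(n) = Θ(n^3 log n)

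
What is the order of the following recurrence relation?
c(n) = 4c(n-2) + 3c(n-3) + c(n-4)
The order is the largest lag k for which c(n-k) appears. Here the deepest term is c(n-4), so the order is 4.

Order 4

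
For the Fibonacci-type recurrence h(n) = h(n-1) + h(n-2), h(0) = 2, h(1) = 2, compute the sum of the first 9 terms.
Computing the sequence terms: 2, 2, 4, 6, 10, 16, 26, 42, 68
Adding these values together:

176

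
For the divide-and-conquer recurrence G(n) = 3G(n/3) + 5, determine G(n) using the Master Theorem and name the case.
Master Theorem template: G(n) = a·G(n/b) + f(n).
Here: a=3, b=3, f(n)=5
Compute log_b(a) = log_3(3) = 1.
f(n) = 5 = O(n^(1-ε)) with ε = 1. Case 1: G(n) = Θ(n^log_b(a)) = Θ(n).

Case 1: G(n) = Θ(n)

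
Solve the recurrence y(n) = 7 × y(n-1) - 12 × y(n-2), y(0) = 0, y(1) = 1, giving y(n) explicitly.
Recurrence: y(n) = 7 × y(n-1) - 12 × y(n-2), initial: y(0) = 0, y(1) = 1.
Characteristic equation: r² - 7r + 12 = 0, which factors as (r - 4)(r - 3) = 0, so r = 4, 3. General solution y(n) = A·4ⁿ + B·3ⁿ. From y(0) = 0: A + B = 0. From y(1) = 1: 4A + 3B = 1. Solving gives A = 1, B = -1.

y(n) = 4ⁿ - 3ⁿ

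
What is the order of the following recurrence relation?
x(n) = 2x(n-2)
The order is the largest lag k for which x(n-k) appears. Here the deepest term is x(n-2), so the order is 2.

Order 2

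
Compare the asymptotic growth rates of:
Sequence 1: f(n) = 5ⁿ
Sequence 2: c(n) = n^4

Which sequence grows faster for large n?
Comparing growth rates:
Growth-rate hierarchy: log n ≺ any polynomial ≺ any exponential cⁿ (c>1) ≺ n! ≺ nⁿ.
exponential base 5 dominates polynomial degree 4 asymptotically.

f(n) grows faster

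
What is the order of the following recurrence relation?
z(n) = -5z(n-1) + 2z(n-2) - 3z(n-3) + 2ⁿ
The order is the largest lag k for which z(n-k) appears. Here the deepest term is z(n-3) (the 2ⁿ term is non-homogeneous and does not affect the order), so the order is 3.

Order 3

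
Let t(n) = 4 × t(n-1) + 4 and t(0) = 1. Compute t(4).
Computing step by step:
t(0) = 1
t(1) = 4 × 1 + 4 = 8
t(2) = 4 × 8 + 4 = 36
t(3) = 4 × 36 + 4 = 148
t(4) = 4 × 148 + 4 = 596

596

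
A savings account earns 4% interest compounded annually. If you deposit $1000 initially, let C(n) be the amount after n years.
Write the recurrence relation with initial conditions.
Each year the balance grows by 4%, i.e. is multiplied by 1 + 4/100 = 1.04, so C(n) = 1.04 × C(n-1). The initial deposit gives C(0) = 1000.
Unrolling gives the closed form C(n) = 1000 × (1.04)ⁿ.

C(n) = 1.04 × C(n-1), C(0) = 1000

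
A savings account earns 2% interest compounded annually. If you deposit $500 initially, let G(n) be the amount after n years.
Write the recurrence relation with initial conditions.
Each year the balance grows by 2%, i.e. is multiplied by 1 + 2/100 = 1.02, so G(n) = 1.02 × G(n-1). The initial deposit gives G(0) = 500.
Unrolling gives the closed form G(n) = 500 × (1.02)ⁿ.

G(n) = 1.02 × G(n-1), G(0) = 500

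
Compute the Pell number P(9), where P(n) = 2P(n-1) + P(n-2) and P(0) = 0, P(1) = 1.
Computing the sequence terms:
0, 1, 2, 5, 12, 29, 70, 169, 408, 985

985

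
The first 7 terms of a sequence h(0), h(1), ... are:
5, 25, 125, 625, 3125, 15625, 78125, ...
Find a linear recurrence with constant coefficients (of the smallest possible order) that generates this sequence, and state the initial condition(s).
Look for the lowest-order linear relation among consecutive terms.
Observation: each term is 5× the previous.
Check at n=2: 5·25 = 125. ✓

h(n) = 5 × h(n-1), h(0) = 5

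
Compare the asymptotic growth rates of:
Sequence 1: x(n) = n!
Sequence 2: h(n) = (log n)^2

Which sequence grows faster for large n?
Comparing growth rates:
Growth-rate hierarchy: log n ≺ any polynomial ≺ any exponential cⁿ (c>1) ≺ n! ≺ nⁿ.
factorial dominates polylogarithmic (log n)^2 asymptotically.

x(n) grows faster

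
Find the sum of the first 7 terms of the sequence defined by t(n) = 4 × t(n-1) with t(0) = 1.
Computing the sequence terms: 1, 4, 16, 64, 256, 1024, 4096
Adding these values together:

5461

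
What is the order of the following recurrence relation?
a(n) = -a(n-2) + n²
The order is the largest lag k for which a(n-k) appears. Here the deepest term is a(n-2) (the n² term is non-homogeneous and does not affect the order), so the order is 2.

Order 2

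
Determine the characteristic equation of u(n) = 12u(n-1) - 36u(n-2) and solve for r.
Substitute u(n) = rⁿ and divide through by rⁿ⁻²: r² - 12r + 36 = 0
Factor: (r - 6)² = 0, so r = 6 (double root).
General solution: u(n) = (A + Bn)·6ⁿ

Characteristic: r² - 12r + 36 = 0, Roots: r = 6 (double root)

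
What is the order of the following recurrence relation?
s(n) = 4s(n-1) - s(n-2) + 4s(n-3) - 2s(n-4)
The order is the largest lag k for which s(n-k) appears. Here the deepest term is s(n-4), so the order is 4.

Order 4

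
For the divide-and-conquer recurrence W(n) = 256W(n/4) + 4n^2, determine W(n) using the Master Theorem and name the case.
Master Theorem template: W(n) = a·W(n/b) + f(n).
Here: a=256, b=4, f(n)=4n^2
Compute log_b(a) = log_4(256) = 4.
f(n) = 4n^2 = O(n^(4-ε)) with ε = 2. Case 1: W(n) = Θ(n^log_b(a)) = Θ(n^4).

Case 1: W(n) = Θ(n^4)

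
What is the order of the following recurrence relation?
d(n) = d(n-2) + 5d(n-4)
The order is the largest lag k for which d(n-k) appears. Here the deepest term is d(n-4), so the order is 4.

Order 4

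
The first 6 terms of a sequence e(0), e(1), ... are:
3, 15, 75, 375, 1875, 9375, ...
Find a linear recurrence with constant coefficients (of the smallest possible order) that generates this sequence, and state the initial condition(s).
Look for the lowest-order linear relation among consecutive terms.
Observation: each term is 5× the previous.
Check at n=2: 5·15 = 75. ✓

e(n) = 5 × e(n-1), e(0) = 3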